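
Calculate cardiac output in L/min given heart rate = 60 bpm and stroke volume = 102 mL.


CO = HR * SV
CO = 60 * 102 / 1000
CO = 6.12 L/min


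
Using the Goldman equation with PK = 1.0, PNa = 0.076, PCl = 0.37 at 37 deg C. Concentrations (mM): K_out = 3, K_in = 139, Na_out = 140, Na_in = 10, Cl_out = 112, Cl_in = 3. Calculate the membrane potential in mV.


Vm = (RT/F)*ln((PK*Ko + PNa*Nao + PCl*Cli)/(PK*Ki + PNa*Nai + PCl*Clo))
Numer = 14.75, Denom = 181.2
Vm = -67.04 mV


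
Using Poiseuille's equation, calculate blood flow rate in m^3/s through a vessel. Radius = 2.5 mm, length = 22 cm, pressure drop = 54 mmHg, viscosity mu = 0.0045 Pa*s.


Q = pi*r^4*dP / (8*mu*L)
r = 0.0025 m, L = 0.22 m
dP = 54 mmHg = 7199.388 Pa
Q = 1.1155e-04 m^3/s


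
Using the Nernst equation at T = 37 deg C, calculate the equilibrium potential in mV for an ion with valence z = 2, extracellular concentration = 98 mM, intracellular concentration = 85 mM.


E = (RT/(zF)) * ln(C_out/C_in)
T = 37 + 273.15 = 310.15 K
E = (8.314 * 310.15 / (2 * 96485)) * ln(98/85)
E = 1.902 mV


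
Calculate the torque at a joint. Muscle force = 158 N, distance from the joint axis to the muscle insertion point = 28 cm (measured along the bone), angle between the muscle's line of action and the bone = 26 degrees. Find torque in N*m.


Torque = F * d * sin(theta)   (moment arm = d*sin(theta))
d = 28 cm = 0.28 m
Torque = 158 * 0.28 * sin(26)
Torque = 19.39 N*m


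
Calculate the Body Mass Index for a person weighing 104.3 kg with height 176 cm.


BMI = weight / height^2
height = 176 cm = 1.76 m
BMI = 104.3 / 1.76^2
BMI = 33.67 kg/m^2


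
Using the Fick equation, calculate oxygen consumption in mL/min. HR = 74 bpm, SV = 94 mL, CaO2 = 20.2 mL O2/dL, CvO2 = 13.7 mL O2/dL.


CO = HR*SV = 74*94/1000 = 6.956 L/min
a-v O2 diff = 20.2 - 13.7 = 6.5 mL/dL
VO2 = CO * (CaO2-CvO2) * 10 dL/L
VO2 = 6.956 * 6.5 * 10
VO2 = 452.1 mL/min


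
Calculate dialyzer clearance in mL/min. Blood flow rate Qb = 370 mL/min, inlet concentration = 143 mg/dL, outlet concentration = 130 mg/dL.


K = Qb * (Cb_in - Cb_out) / Cb_in
K = 370 * (143 - 130) / 143
K = 33.64 mL/min


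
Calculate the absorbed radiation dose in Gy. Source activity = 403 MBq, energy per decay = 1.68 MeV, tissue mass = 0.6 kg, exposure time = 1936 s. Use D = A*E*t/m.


A = 403 MBq = 4.0300e+08 Bq
E = 1.68 MeV = 2.69136e-13 J
D = A*E*t/m = 4.0300e+08*2.69136e-13*1936/0.6
D = 0.35 Gy


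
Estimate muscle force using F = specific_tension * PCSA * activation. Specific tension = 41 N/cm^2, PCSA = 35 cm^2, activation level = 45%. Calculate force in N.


F = sigma * PCSA * activation
F = 41 * 35 * 0.45
F = 645.8 N


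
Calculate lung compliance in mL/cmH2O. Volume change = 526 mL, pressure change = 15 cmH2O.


C = dV / dP
C = 526 / 15
C = 35.07 mL/cmH2O


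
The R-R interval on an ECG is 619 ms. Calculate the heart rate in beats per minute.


HR = 60 / RR_interval(s)
RR = 619 ms = 0.619 s
HR = 60 / 0.619 = 96.93 bpm


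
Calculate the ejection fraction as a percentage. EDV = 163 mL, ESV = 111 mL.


SV = EDV - ESV = 163 - 111 = 52 mL
EF = SV/EDV * 100 = 52/163 * 100
EF = 31.9%


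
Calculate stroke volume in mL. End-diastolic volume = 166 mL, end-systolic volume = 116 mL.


SV = EDV - ESV
SV = 166 - 116
SV = 50 mL


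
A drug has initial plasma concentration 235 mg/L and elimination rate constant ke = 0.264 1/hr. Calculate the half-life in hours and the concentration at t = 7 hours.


t_half = ln(2) / ke = 0.693147 / 0.264 = 2.626 hr
C(t) = C0 * exp(-ke*t) = 235 * exp(-0.264*7)
C(7) = 37.02 mg/L


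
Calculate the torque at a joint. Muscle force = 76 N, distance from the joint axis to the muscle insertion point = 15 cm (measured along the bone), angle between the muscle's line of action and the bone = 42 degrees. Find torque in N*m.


Torque = F * d * sin(theta)   (moment arm = d*sin(theta))
d = 15 cm = 0.15 m
Torque = 76 * 0.15 * sin(42)
Torque = 7.628 N*m


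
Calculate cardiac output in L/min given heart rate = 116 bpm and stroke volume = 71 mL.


CO = HR * SV
CO = 116 * 71 / 1000
CO = 8.236 L/min


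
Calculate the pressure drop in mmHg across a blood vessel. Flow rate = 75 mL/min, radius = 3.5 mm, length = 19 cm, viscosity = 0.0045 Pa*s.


dP = 8*mu*L*Q / (pi*r^4)
Q = 75 mL/min = 1.25e-06 m^3/s
dP = 18.1361 Pa = 18.1361 / 133.322 mmHg = 0.136 mmHg


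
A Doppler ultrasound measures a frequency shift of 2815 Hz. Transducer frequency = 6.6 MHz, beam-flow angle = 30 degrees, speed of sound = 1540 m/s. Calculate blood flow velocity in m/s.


v = fd * c / (2 * f0 * cos(theta))
v = 2815 * 1540 / (2 * 6.6000e+06 * cos(30))
v = 0.3792 m/s


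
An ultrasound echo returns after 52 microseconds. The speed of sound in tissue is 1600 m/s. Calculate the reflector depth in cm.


depth = c * t / 2
t = 52 us = 5.2000e-05 s
depth = 1600 * 5.2000e-05 / 2
depth = 0.0416 m = 4.16 cm


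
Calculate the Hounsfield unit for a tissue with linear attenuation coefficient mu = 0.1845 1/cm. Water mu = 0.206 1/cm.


HU = ((mu_tissue - mu_water) / mu_water) * 1000
HU = ((0.1845 - 0.206) / 0.206) * 1000
HU = -104.4


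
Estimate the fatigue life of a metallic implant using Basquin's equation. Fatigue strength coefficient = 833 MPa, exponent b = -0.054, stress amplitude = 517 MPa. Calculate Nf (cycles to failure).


sigma_a = sigma_f' * (2Nf)^b
2Nf = (sigma_a/sigma_f')^(1/b)
2Nf = (517/833)^(1/-0.054)
2Nf = 6857.9399
Nf = 3429


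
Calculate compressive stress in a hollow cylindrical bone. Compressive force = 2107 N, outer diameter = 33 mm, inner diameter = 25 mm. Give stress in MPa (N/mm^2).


A = pi*(r_o^2 - r_i^2)
r_o = 16.5 mm, r_i = 12.5 mm
A = 364.425 mm^2
sigma = F/A = 2107 / 364.425
sigma = 5.782 MPa


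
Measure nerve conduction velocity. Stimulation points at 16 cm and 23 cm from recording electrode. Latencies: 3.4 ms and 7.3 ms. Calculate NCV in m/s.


Distance = (23 - 16) / 100 = 0.07 m
dt = (7.3 - 3.4) / 1000 = 0.0039 s
NCV = dist / dt = 17.95 m/s


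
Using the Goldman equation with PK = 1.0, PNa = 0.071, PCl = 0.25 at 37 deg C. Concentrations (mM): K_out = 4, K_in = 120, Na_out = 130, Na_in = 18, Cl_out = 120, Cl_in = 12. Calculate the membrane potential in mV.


Vm = (RT/F)*ln((PK*Ko + PNa*Nao + PCl*Cli)/(PK*Ki + PNa*Nai + PCl*Clo))
Numer = 16.23, Denom = 151.278
Vm = -59.66 mV


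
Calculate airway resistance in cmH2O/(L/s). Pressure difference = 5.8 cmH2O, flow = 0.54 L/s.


R = dP / flow
R = 5.8 / 0.54
R = 10.74 cmH2O/(L/s)


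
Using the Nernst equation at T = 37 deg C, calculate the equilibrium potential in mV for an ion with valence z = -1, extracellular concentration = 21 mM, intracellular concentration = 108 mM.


E = (RT/(zF)) * ln(C_out/C_in)
T = 37 + 273.15 = 310.15 K
E = (8.314 * 310.15 / (-1 * 96485)) * ln(21/108)
E = 43.77 mV


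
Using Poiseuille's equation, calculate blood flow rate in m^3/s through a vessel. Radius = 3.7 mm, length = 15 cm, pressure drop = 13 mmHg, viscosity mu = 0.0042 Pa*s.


Q = pi*r^4*dP / (8*mu*L)
r = 0.0037 m, L = 0.15 m
dP = 13 mmHg = 1733.186 Pa
Q = 2.0247e-04 m^3/s


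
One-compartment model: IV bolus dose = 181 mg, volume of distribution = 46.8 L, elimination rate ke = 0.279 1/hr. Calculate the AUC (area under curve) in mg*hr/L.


C0 = Dose/Vd = 181/46.8 = 3.86752 mg/L
AUC = C0/ke = 3.86752/0.279
AUC = 13.86 mg*hr/L


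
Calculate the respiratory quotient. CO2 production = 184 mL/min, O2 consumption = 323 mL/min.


RQ = VCO2 / VO2
RQ = 184 / 323
RQ = 0.5697


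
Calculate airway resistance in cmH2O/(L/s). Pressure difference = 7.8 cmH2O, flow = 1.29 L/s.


R = dP / flow
R = 7.8 / 1.29
R = 6.047 cmH2O/(L/s)


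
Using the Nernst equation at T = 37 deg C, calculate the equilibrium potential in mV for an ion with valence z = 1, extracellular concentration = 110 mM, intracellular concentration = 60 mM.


E = (RT/(zF)) * ln(C_out/C_in)
T = 37 + 273.15 = 310.15 K
E = (8.314 * 310.15 / (1 * 96485)) * ln(110/60)
E = 16.2 mV


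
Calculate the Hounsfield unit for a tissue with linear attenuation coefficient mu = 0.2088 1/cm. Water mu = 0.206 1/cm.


HU = ((mu_tissue - mu_water) / mu_water) * 1000
HU = ((0.2088 - 0.206) / 0.206) * 1000
HU = 13.59


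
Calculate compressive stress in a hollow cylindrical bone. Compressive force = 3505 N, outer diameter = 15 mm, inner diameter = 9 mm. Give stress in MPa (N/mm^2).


A = pi*(r_o^2 - r_i^2)
r_o = 7.5 mm, r_i = 4.5 mm
A = 113.097 mm^2
sigma = F/A = 3505 / 113.097
sigma = 30.99 MPa


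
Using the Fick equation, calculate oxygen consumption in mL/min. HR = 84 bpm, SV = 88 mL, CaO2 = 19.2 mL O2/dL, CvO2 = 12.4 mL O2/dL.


CO = HR*SV = 84*88/1000 = 7.392 L/min
a-v O2 diff = 19.2 - 12.4 = 6.8 mL/dL
VO2 = CO * (CaO2-CvO2) * 10 dL/L
VO2 = 7.392 * 6.8 * 10
VO2 = 502.7 mL/min


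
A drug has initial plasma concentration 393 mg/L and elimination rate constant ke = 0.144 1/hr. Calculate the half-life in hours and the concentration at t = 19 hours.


t_half = ln(2) / ke = 0.693147 / 0.144 = 4.814 hr
C(t) = C0 * exp(-ke*t) = 393 * exp(-0.144*19)
C(19) = 25.48 mg/L


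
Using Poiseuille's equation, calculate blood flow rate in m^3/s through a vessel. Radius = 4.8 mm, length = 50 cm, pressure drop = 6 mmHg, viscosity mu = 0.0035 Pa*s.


Q = pi*r^4*dP / (8*mu*L)
r = 0.0048 m, L = 0.5 m
dP = 6 mmHg = 799.932 Pa
Q = 9.5288e-05 m^3/s


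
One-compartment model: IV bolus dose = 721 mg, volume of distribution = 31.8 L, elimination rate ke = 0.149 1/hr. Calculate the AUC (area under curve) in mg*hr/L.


C0 = Dose/Vd = 721/31.8 = 22.673 mg/L
AUC = C0/ke = 22.673/0.149
AUC = 152.2 mg*hr/L


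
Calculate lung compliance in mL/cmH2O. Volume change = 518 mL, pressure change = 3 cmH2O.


C = dV / dP
C = 518 / 3
C = 172.7 mL/cmH2O


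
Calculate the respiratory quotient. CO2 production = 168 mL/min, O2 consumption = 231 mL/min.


RQ = VCO2 / VO2
RQ = 168 / 231
RQ = 0.7273


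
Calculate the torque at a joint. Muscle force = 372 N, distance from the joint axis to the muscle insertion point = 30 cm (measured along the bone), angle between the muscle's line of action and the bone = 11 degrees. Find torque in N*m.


Torque = F * d * sin(theta)   (moment arm = d*sin(theta))
d = 30 cm = 0.3 m
Torque = 372 * 0.3 * sin(11)
Torque = 21.29 N*m


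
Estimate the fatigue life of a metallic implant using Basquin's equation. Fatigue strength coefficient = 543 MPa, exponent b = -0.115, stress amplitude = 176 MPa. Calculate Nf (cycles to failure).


sigma_a = sigma_f' * (2Nf)^b
2Nf = (sigma_a/sigma_f')^(1/b)
2Nf = (176/543)^(1/-0.115)
2Nf = 17975.086
Nf = 8988


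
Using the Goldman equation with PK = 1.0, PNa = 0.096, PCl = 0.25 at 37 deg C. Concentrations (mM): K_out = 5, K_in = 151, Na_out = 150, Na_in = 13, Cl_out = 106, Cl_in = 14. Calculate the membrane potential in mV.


Vm = (RT/F)*ln((PK*Ko + PNa*Nao + PCl*Cli)/(PK*Ki + PNa*Nai + PCl*Clo))
Numer = 22.9, Denom = 178.748
Vm = -54.92 mV


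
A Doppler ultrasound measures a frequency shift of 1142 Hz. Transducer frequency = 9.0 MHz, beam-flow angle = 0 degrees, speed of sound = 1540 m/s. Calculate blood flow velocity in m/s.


v = fd * c / (2 * f0 * cos(theta))
v = 1142 * 1540 / (2 * 9.0000e+06 * cos(0))
v = 0.0977 m/s


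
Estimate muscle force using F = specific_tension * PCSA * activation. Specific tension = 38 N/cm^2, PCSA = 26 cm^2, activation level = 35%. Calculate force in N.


F = sigma * PCSA * activation
F = 38 * 26 * 0.35
F = 345.8 N


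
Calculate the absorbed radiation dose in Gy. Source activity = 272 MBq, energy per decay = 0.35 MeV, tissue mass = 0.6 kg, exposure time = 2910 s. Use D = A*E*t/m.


A = 272 MBq = 2.7200e+08 Bq
E = 0.35 MeV = 5.607e-14 J
D = A*E*t/m = 2.7200e+08*5.607e-14*2910/0.6
D = 0.07397 Gy


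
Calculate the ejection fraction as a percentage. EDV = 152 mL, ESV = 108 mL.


SV = EDV - ESV = 152 - 108 = 44 mL
EF = SV/EDV * 100 = 44/152 * 100
EF = 28.95%


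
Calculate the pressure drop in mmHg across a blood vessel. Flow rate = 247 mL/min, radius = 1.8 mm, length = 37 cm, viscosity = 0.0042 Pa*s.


dP = 8*mu*L*Q / (pi*r^4)
Q = 247 mL/min = 4.11667e-06 m^3/s
dP = 1551.84 Pa = 1551.84 / 133.322 mmHg = 11.64 mmHg


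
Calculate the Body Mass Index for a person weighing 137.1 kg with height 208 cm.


BMI = weight / height^2
height = 208 cm = 2.08 m
BMI = 137.1 / 2.08^2
BMI = 31.69 kg/m^2


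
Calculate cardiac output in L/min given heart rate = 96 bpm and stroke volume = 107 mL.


CO = HR * SV
CO = 96 * 107 / 1000
CO = 10.27 L/min


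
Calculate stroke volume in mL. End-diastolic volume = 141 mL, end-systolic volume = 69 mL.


SV = EDV - ESV
SV = 141 - 69
SV = 72 mL


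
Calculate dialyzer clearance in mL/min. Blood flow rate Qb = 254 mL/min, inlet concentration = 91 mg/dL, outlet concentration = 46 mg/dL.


K = Qb * (Cb_in - Cb_out) / Cb_in
K = 254 * (91 - 46) / 91
K = 125.6 mL/min


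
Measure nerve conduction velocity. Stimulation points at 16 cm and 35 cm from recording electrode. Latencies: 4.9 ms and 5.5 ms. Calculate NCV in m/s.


Distance = (35 - 16) / 100 = 0.19 m
dt = (5.5 - 4.9) / 1000 = 6.0000e-04 s
NCV = dist / dt = 316.7 m/s


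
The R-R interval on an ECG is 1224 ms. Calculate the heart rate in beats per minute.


HR = 60 / RR_interval(s)
RR = 1224 ms = 1.224 s
HR = 60 / 1.224 = 49.02 bpm


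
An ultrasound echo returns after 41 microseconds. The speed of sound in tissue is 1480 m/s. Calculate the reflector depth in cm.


depth = c * t / 2
t = 41 us = 4.1000e-05 s
depth = 1480 * 4.1000e-05 / 2
depth = 0.03034 m = 3.034 cm


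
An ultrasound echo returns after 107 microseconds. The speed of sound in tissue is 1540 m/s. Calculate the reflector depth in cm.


depth = c * t / 2
t = 107 us = 1.0700e-04 s
depth = 1540 * 1.0700e-04 / 2
depth = 0.08239 m = 8.239 cm


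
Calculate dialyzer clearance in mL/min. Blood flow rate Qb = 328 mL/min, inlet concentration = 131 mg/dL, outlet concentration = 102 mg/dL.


K = Qb * (Cb_in - Cb_out) / Cb_in
K = 328 * (131 - 102) / 131
K = 72.61 mL/min


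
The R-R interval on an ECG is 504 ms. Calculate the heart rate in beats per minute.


HR = 60 / RR_interval(s)
RR = 504 ms = 0.504 s
HR = 60 / 0.504 = 119 bpm


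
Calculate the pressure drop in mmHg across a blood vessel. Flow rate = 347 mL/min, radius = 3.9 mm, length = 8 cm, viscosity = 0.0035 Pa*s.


dP = 8*mu*L*Q / (pi*r^4)
Q = 347 mL/min = 5.78333e-06 m^3/s
dP = 17.8245 Pa = 17.8245 / 133.322 mmHg = 0.1337 mmHg


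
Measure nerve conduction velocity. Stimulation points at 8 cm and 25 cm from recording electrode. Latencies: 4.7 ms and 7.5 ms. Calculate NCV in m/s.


Distance = (25 - 8) / 100 = 0.17 m
dt = (7.5 - 4.7) / 1000 = 0.0028 s
NCV = dist / dt = 60.71 m/s


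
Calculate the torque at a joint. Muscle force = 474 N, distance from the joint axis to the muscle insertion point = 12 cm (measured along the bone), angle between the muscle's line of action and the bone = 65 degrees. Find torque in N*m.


Torque = F * d * sin(theta)   (moment arm = d*sin(theta))
d = 12 cm = 0.12 m
Torque = 474 * 0.12 * sin(65)
Torque = 51.55 N*m


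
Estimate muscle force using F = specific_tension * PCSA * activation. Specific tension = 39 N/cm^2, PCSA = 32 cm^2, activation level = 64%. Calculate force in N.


F = sigma * PCSA * activation
F = 39 * 32 * 0.64
F = 798.7 N


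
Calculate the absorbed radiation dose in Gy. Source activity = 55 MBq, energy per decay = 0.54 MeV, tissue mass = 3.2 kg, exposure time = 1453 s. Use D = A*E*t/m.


A = 55 MBq = 5.5000e+07 Bq
E = 0.54 MeV = 8.6508e-14 J
D = A*E*t/m = 5.5000e+07*8.6508e-14*1453/3.2
D = 0.00216 Gy


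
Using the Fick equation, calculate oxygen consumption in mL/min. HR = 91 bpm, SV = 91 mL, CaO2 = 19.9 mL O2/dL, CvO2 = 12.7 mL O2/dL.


CO = HR*SV = 91*91/1000 = 8.281 L/min
a-v O2 diff = 19.9 - 12.7 = 7.2 mL/dL
VO2 = CO * (CaO2-CvO2) * 10 dL/L
VO2 = 8.281 * 7.2 * 10
VO2 = 596.2 mL/min


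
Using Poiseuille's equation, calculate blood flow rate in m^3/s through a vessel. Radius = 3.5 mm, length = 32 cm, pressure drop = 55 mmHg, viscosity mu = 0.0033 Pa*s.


Q = pi*r^4*dP / (8*mu*L)
r = 0.0035 m, L = 0.32 m
dP = 55 mmHg = 7332.71 Pa
Q = 4.0920e-04 m^3/s


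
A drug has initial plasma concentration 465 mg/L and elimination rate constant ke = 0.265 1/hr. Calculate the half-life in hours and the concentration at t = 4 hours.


t_half = ln(2) / ke = 0.693147 / 0.265 = 2.616 hr
C(t) = C0 * exp(-ke*t) = 465 * exp(-0.265*4)
C(4) = 161.1 mg/L


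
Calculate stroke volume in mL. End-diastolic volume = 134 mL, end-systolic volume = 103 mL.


SV = EDV - ESV
SV = 134 - 103
SV = 31 mL


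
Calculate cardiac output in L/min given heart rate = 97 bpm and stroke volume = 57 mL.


CO = HR * SV
CO = 97 * 57 / 1000
CO = 5.529 L/min


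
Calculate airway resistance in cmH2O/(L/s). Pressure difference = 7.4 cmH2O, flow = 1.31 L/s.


R = dP / flow
R = 7.4 / 1.31
R = 5.649 cmH2O/(L/s)


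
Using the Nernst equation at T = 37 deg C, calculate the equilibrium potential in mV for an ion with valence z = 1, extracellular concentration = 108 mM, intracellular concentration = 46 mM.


E = (RT/(zF)) * ln(C_out/C_in)
T = 37 + 273.15 = 310.15 K
E = (8.314 * 310.15 / (1 * 96485)) * ln(108/46)
E = 22.81 mV


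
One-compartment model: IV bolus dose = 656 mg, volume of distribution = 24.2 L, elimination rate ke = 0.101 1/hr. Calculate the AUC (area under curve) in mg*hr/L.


C0 = Dose/Vd = 656/24.2 = 27.1074 mg/L
AUC = C0/ke = 27.1074/0.101
AUC = 268.4 mg*hr/L


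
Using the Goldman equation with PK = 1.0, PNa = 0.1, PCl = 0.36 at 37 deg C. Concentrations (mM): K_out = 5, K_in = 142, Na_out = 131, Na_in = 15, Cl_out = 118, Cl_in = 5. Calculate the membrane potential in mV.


Vm = (RT/F)*ln((PK*Ko + PNa*Nao + PCl*Cli)/(PK*Ki + PNa*Nai + PCl*Clo))
Numer = 19.9, Denom = 185.98
Vm = -59.73 mV


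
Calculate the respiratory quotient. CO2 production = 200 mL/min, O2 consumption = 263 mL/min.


RQ = VCO2 / VO2
RQ = 200 / 263
RQ = 0.7605


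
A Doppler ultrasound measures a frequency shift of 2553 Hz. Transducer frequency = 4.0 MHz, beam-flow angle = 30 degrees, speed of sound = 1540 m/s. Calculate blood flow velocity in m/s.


v = fd * c / (2 * f0 * cos(theta))
v = 2553 * 1540 / (2 * 4.0000e+06 * cos(30))
v = 0.5675 m/s


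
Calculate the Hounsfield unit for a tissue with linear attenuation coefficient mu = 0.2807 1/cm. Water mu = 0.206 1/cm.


HU = ((mu_tissue - mu_water) / mu_water) * 1000
HU = ((0.2807 - 0.206) / 0.206) * 1000
HU = 362.6


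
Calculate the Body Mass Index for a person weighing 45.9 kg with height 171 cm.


BMI = weight / height^2
height = 171 cm = 1.71 m
BMI = 45.9 / 1.71^2
BMI = 15.7 kg/m^2


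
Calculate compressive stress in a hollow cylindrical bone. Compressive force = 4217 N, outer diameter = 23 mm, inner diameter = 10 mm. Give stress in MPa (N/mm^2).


A = pi*(r_o^2 - r_i^2)
r_o = 11.5 mm, r_i = 5 mm
A = 336.936 mm^2
sigma = F/A = 4217 / 336.936
sigma = 12.52 MPa


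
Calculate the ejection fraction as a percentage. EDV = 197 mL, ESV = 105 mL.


SV = EDV - ESV = 197 - 105 = 92 mL
EF = SV/EDV * 100 = 92/197 * 100
EF = 46.7%


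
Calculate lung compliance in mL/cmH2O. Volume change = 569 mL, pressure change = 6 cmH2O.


C = dV / dP
C = 569 / 6
C = 94.83 mL/cmH2O


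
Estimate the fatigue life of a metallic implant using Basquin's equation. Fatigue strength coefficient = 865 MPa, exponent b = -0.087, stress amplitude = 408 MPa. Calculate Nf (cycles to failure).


sigma_a = sigma_f' * (2Nf)^b
2Nf = (sigma_a/sigma_f')^(1/b)
2Nf = (408/865)^(1/-0.087)
2Nf = 5639.2033
Nf = 2820


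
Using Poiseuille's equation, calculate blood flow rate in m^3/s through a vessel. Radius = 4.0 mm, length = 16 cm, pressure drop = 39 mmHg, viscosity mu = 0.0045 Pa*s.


Q = pi*r^4*dP / (8*mu*L)
r = 0.004 m, L = 0.16 m
dP = 39 mmHg = 5199.558 Pa
Q = 7.2600e-04 m^3/s


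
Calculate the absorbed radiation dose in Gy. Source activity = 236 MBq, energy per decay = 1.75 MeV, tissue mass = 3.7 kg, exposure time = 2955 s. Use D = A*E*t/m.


A = 236 MBq = 2.3600e+08 Bq
E = 1.75 MeV = 2.8035e-13 J
D = A*E*t/m = 2.3600e+08*2.8035e-13*2955/3.7
D = 0.05284 Gy


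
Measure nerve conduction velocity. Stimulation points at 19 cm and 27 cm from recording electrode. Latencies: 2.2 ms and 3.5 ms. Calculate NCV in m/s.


Distance = (27 - 19) / 100 = 0.08 m
dt = (3.5 - 2.2) / 1000 = 0.0013 s
NCV = dist / dt = 61.54 m/s


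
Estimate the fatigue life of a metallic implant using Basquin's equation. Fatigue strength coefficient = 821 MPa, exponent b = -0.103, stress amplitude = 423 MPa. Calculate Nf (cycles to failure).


sigma_a = sigma_f' * (2Nf)^b
2Nf = (sigma_a/sigma_f')^(1/b)
2Nf = (423/821)^(1/-0.103)
2Nf = 625.37943
Nf = 312.7


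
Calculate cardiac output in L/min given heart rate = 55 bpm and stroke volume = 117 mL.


CO = HR * SV
CO = 55 * 117 / 1000
CO = 6.435 L/min


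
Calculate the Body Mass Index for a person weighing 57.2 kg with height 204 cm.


BMI = weight / height^2
height = 204 cm = 2.04 m
BMI = 57.2 / 2.04^2
BMI = 13.74 kg/m^2


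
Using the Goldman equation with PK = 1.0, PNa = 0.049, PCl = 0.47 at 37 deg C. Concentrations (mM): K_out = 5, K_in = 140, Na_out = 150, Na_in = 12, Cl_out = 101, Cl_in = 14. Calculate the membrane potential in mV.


Vm = (RT/F)*ln((PK*Ko + PNa*Nao + PCl*Cli)/(PK*Ki + PNa*Nai + PCl*Clo))
Numer = 18.93, Denom = 188.058
Vm = -61.36 mV


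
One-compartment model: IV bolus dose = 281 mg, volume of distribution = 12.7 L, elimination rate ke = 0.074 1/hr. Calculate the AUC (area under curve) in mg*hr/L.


C0 = Dose/Vd = 281/12.7 = 22.126 mg/L
AUC = C0/ke = 22.126/0.074
AUC = 299 mg*hr/L


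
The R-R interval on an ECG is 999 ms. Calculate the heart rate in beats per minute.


HR = 60 / RR_interval(s)
RR = 999 ms = 0.999 s
HR = 60 / 0.999 = 60.06 bpm


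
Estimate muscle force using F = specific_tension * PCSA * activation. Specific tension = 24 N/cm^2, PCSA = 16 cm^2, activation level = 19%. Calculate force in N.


F = sigma * PCSA * activation
F = 24 * 16 * 0.19
F = 72.96 N


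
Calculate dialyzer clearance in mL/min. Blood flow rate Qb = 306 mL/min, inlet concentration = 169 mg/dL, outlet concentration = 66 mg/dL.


K = Qb * (Cb_in - Cb_out) / Cb_in
K = 306 * (169 - 66) / 169
K = 186.5 mL/min


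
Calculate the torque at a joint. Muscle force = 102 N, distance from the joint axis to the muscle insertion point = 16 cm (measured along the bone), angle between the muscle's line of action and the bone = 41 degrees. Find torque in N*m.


Torque = F * d * sin(theta)   (moment arm = d*sin(theta))
d = 16 cm = 0.16 m
Torque = 102 * 0.16 * sin(41)
Torque = 10.71 N*m


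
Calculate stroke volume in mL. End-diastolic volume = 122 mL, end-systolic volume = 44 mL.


SV = EDV - ESV
SV = 122 - 44
SV = 78 mL


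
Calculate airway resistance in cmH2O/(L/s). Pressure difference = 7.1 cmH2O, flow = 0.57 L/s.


R = dP / flow
R = 7.1 / 0.57
R = 12.46 cmH2O/(L/s)


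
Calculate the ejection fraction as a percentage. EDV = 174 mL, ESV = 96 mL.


SV = EDV - ESV = 174 - 96 = 78 mL
EF = SV/EDV * 100 = 78/174 * 100
EF = 44.83%


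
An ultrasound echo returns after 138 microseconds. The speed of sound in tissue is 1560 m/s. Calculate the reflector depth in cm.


depth = c * t / 2
t = 138 us = 1.3800e-04 s
depth = 1560 * 1.3800e-04 / 2
depth = 0.10764 m = 10.764 cm


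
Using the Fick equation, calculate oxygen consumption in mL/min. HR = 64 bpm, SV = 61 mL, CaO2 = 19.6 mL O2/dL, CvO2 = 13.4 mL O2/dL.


CO = HR*SV = 64*61/1000 = 3.904 L/min
a-v O2 diff = 19.6 - 13.4 = 6.2 mL/dL
VO2 = CO * (CaO2-CvO2) * 10 dL/L
VO2 = 3.904 * 6.2 * 10
VO2 = 242 mL/min


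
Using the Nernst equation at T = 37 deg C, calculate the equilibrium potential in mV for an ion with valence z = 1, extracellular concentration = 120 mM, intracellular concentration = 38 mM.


E = (RT/(zF)) * ln(C_out/C_in)
T = 37 + 273.15 = 310.15 K
E = (8.314 * 310.15 / (1 * 96485)) * ln(120/38)
E = 30.73 mV


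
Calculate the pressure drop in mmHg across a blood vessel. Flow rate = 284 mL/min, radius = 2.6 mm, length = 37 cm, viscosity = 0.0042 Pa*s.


dP = 8*mu*L*Q / (pi*r^4)
Q = 284 mL/min = 4.73333e-06 m^3/s
dP = 409.887 Pa = 409.887 / 133.322 mmHg = 3.074 mmHg


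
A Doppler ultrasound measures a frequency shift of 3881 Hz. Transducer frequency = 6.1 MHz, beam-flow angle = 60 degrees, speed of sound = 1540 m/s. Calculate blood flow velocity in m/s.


v = fd * c / (2 * f0 * cos(theta))
v = 3881 * 1540 / (2 * 6.1000e+06 * cos(60))
v = 0.9798 m/s


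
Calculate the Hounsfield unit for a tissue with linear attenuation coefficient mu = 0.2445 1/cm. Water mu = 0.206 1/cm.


HU = ((mu_tissue - mu_water) / mu_water) * 1000
HU = ((0.2445 - 0.206) / 0.206) * 1000
HU = 186.9


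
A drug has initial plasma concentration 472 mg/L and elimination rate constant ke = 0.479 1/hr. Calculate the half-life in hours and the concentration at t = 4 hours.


t_half = ln(2) / ke = 0.693147 / 0.479 = 1.447 hr
C(t) = C0 * exp(-ke*t) = 472 * exp(-0.479*4)
C(4) = 69.48 mg/L


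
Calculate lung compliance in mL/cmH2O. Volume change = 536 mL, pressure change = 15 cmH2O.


C = dV / dP
C = 536 / 15
C = 35.73 mL/cmH2O


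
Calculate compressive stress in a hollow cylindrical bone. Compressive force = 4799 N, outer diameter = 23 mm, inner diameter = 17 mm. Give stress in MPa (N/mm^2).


A = pi*(r_o^2 - r_i^2)
r_o = 11.5 mm, r_i = 8.5 mm
A = 188.496 mm^2
sigma = F/A = 4799 / 188.496
sigma = 25.46 MPa


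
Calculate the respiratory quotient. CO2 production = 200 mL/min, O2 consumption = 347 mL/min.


RQ = VCO2 / VO2
RQ = 200 / 347
RQ = 0.5764


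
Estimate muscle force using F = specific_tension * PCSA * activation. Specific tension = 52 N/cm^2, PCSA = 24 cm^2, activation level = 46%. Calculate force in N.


F = sigma * PCSA * activation
F = 52 * 24 * 0.46
F = 574.1 N


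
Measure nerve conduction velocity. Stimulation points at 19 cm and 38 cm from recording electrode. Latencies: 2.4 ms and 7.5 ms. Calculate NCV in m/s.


Distance = (38 - 19) / 100 = 0.19 m
dt = (7.5 - 2.4) / 1000 = 0.0051 s
NCV = dist / dt = 37.25 m/s


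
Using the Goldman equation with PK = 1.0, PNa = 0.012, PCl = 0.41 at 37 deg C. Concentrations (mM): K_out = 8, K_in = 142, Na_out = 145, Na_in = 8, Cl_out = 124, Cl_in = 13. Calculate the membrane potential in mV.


Vm = (RT/F)*ln((PK*Ko + PNa*Nao + PCl*Cli)/(PK*Ki + PNa*Nai + PCl*Clo))
Numer = 15.07, Denom = 192.936
Vm = -68.14 mV


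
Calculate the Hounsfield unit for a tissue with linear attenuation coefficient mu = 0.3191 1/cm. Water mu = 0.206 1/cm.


HU = ((mu_tissue - mu_water) / mu_water) * 1000
HU = ((0.3191 - 0.206) / 0.206) * 1000
HU = 549


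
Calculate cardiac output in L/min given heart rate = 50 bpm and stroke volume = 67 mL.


CO = HR * SV
CO = 50 * 67 / 1000
CO = 3.35 L/min


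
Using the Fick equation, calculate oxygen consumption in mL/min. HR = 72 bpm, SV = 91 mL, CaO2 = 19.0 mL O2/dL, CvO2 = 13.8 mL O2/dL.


CO = HR*SV = 72*91/1000 = 6.552 L/min
a-v O2 diff = 19.0 - 13.8 = 5.2 mL/dL
VO2 = CO * (CaO2-CvO2) * 10 dL/L
VO2 = 6.552 * 5.2 * 10
VO2 = 340.7 mL/min


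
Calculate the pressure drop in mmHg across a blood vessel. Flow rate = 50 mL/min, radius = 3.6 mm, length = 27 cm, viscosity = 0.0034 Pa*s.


dP = 8*mu*L*Q / (pi*r^4)
Q = 50 mL/min = 8.33333e-07 m^3/s
dP = 11.5982 Pa = 11.5982 / 133.322 mmHg = 0.08699 mmHg


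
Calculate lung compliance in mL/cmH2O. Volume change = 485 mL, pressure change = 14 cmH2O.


C = dV / dP
C = 485 / 14
C = 34.64 mL/cmH2O


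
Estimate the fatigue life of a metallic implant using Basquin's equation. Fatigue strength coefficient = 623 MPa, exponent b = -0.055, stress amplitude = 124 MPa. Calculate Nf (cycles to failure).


sigma_a = sigma_f' * (2Nf)^b
2Nf = (sigma_a/sigma_f')^(1/b)
2Nf = (124/623)^(1/-0.055)
2Nf = 5.5803459e+12
Nf = 2.7902e+12


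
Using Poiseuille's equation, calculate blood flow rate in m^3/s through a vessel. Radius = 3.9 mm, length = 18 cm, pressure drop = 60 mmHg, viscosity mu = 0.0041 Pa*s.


Q = pi*r^4*dP / (8*mu*L)
r = 0.0039 m, L = 0.18 m
dP = 60 mmHg = 7999.32 Pa
Q = 9.8473e-04 m^3/s


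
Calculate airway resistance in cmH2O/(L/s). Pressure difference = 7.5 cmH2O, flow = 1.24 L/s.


R = dP / flow
R = 7.5 / 1.24
R = 6.048 cmH2O/(L/s)


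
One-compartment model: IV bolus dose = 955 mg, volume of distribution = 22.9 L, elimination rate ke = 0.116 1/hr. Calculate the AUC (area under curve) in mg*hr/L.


C0 = Dose/Vd = 955/22.9 = 41.7031 mg/L
AUC = C0/ke = 41.7031/0.116
AUC = 359.5 mg*hr/L


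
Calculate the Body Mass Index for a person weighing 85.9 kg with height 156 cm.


BMI = weight / height^2
height = 156 cm = 1.56 m
BMI = 85.9 / 1.56^2
BMI = 35.3 kg/m^2


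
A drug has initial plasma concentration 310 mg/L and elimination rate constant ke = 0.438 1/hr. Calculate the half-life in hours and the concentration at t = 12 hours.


t_half = ln(2) / ke = 0.693147 / 0.438 = 1.583 hr
C(t) = C0 * exp(-ke*t) = 310 * exp(-0.438*12)
C(12) = 1.617 mg/L


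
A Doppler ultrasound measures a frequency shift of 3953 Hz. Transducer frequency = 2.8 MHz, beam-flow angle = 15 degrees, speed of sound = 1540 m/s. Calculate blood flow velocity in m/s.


v = fd * c / (2 * f0 * cos(theta))
v = 3953 * 1540 / (2 * 2.8000e+06 * cos(15))
v = 1.125 m/s


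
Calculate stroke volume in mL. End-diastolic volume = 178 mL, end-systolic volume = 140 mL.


SV = EDV - ESV
SV = 178 - 140
SV = 38 mL


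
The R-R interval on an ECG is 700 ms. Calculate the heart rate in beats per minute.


HR = 60 / RR_interval(s)
RR = 700 ms = 0.7 s
HR = 60 / 0.7 = 85.71 bpm


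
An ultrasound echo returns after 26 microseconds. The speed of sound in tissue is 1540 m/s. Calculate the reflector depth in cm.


depth = c * t / 2
t = 26 us = 2.6000e-05 s
depth = 1540 * 2.6000e-05 / 2
depth = 0.02002 m = 2.002 cm


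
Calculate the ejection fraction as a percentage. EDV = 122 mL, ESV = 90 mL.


SV = EDV - ESV = 122 - 90 = 32 mL
EF = SV/EDV * 100 = 32/122 * 100
EF = 26.23%


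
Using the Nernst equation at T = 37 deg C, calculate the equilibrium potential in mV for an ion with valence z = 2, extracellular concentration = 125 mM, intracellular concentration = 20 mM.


E = (RT/(zF)) * ln(C_out/C_in)
T = 37 + 273.15 = 310.15 K
E = (8.314 * 310.15 / (2 * 96485)) * ln(125/20)
E = 24.49 mV


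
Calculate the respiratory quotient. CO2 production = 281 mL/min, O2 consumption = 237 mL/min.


RQ = VCO2 / VO2
RQ = 281 / 237
RQ = 1.186


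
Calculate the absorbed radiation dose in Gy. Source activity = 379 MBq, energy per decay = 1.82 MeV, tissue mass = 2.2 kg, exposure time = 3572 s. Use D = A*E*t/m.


A = 379 MBq = 3.7900e+08 Bq
E = 1.82 MeV = 2.91564e-13 J
D = A*E*t/m = 3.7900e+08*2.91564e-13*3572/2.2
D = 0.1794 Gy


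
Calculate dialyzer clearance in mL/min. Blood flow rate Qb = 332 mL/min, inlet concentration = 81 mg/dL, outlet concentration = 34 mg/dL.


K = Qb * (Cb_in - Cb_out) / Cb_in
K = 332 * (81 - 34) / 81
K = 192.6 mL/min


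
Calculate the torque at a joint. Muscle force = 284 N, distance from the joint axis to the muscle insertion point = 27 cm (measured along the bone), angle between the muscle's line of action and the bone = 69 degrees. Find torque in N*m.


Torque = F * d * sin(theta)   (moment arm = d*sin(theta))
d = 27 cm = 0.27 m
Torque = 284 * 0.27 * sin(69)
Torque = 71.59 N*m


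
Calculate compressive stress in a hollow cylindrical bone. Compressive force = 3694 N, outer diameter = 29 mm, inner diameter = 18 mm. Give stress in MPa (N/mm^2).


A = pi*(r_o^2 - r_i^2)
r_o = 14.5 mm, r_i = 9 mm
A = 406.051 mm^2
sigma = F/A = 3694 / 406.051
sigma = 9.097 MPa


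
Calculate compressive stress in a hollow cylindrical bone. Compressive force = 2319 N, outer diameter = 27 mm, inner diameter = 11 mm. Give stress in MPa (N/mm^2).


A = pi*(r_o^2 - r_i^2)
r_o = 13.5 mm, r_i = 5.5 mm
A = 477.522 mm^2
sigma = F/A = 2319 / 477.522
sigma = 4.856 MPa


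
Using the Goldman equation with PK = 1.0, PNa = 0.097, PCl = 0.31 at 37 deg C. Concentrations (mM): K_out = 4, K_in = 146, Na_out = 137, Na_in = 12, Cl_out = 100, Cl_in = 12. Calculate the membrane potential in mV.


Vm = (RT/F)*ln((PK*Ko + PNa*Nao + PCl*Cli)/(PK*Ki + PNa*Nai + PCl*Clo))
Numer = 21.009, Denom = 178.164
Vm = -57.13 mV


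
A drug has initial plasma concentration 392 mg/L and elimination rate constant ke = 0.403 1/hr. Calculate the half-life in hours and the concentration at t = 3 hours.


t_half = ln(2) / ke = 0.693147 / 0.403 = 1.72 hr
C(t) = C0 * exp(-ke*t) = 392 * exp(-0.403*3)
C(3) = 117 mg/L


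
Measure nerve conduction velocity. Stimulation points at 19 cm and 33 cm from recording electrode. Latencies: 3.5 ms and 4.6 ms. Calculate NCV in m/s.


Distance = (33 - 19) / 100 = 0.14 m
dt = (4.6 - 3.5) / 1000 = 0.0011 s
NCV = dist / dt = 127.3 m/s


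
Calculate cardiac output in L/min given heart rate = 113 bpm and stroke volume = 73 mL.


CO = HR * SV
CO = 113 * 73 / 1000
CO = 8.249 L/min


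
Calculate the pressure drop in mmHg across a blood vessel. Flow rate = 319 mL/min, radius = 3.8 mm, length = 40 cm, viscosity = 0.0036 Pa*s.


dP = 8*mu*L*Q / (pi*r^4)
Q = 319 mL/min = 5.31667e-06 m^3/s
dP = 93.4992 Pa = 93.4992 / 133.322 mmHg = 0.7013 mmHg


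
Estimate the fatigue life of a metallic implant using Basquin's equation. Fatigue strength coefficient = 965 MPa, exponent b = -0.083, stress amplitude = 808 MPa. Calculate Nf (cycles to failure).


sigma_a = sigma_f' * (2Nf)^b
2Nf = (sigma_a/sigma_f')^(1/b)
2Nf = (808/965)^(1/-0.083)
2Nf = 8.4939141
Nf = 4.247


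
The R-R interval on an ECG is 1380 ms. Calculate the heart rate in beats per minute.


HR = 60 / RR_interval(s)
RR = 1380 ms = 1.38 s
HR = 60 / 1.38 = 43.48 bpm


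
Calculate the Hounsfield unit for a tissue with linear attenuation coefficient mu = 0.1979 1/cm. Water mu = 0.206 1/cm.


HU = ((mu_tissue - mu_water) / mu_water) * 1000
HU = ((0.1979 - 0.206) / 0.206) * 1000
HU = -39.32


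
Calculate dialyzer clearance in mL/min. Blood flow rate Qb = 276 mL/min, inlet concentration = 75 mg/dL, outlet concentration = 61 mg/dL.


K = Qb * (Cb_in - Cb_out) / Cb_in
K = 276 * (75 - 61) / 75
K = 51.52 mL/min


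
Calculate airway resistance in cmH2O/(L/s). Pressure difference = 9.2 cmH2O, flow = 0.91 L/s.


R = dP / flow
R = 9.2 / 0.91
R = 10.11 cmH2O/(L/s)


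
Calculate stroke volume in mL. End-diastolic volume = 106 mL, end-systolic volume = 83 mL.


SV = EDV - ESV
SV = 106 - 83
SV = 23 mL


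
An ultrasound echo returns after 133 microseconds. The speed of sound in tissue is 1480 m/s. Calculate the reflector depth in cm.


depth = c * t / 2
t = 133 us = 1.3300e-04 s
depth = 1480 * 1.3300e-04 / 2
depth = 0.09842 m = 9.842 cm


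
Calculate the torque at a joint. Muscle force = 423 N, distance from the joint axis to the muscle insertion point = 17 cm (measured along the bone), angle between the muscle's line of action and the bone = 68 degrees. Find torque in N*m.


Torque = F * d * sin(theta)   (moment arm = d*sin(theta))
d = 17 cm = 0.17 m
Torque = 423 * 0.17 * sin(68)
Torque = 66.67 N*m


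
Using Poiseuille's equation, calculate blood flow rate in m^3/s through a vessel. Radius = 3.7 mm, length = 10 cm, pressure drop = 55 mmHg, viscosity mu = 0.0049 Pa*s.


Q = pi*r^4*dP / (8*mu*L)
r = 0.0037 m, L = 0.1 m
dP = 55 mmHg = 7332.71 Pa
Q = 0.001101 m^3/s


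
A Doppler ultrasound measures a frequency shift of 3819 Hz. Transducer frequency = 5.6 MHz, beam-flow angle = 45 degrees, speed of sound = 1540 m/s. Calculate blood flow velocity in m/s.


v = fd * c / (2 * f0 * cos(theta))
v = 3819 * 1540 / (2 * 5.6000e+06 * cos(45))
v = 0.7426 m/s


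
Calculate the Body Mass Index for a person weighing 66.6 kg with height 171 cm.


BMI = weight / height^2
height = 171 cm = 1.71 m
BMI = 66.6 / 1.71^2
BMI = 22.78 kg/m^2


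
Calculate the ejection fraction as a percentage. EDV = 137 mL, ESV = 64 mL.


SV = EDV - ESV = 137 - 64 = 73 mL
EF = SV/EDV * 100 = 73/137 * 100
EF = 53.28%


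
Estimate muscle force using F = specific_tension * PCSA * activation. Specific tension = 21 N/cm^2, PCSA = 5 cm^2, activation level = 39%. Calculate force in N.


F = sigma * PCSA * activation
F = 21 * 5 * 0.39
F = 40.95 N


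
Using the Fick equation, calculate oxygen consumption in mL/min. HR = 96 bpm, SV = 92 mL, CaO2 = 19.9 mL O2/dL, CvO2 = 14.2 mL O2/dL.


CO = HR*SV = 96*92/1000 = 8.832 L/min
a-v O2 diff = 19.9 - 14.2 = 5.7 mL/dL
VO2 = CO * (CaO2-CvO2) * 10 dL/L
VO2 = 8.832 * 5.7 * 10
VO2 = 503.4 mL/min


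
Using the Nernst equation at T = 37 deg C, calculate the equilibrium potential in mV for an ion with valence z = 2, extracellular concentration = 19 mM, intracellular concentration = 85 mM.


E = (RT/(zF)) * ln(C_out/C_in)
T = 37 + 273.15 = 310.15 K
E = (8.314 * 310.15 / (2 * 96485)) * ln(19/85)
E = -20.02 mV


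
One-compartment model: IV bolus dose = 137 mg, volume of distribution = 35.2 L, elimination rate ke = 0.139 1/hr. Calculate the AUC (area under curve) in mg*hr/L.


C0 = Dose/Vd = 137/35.2 = 3.89205 mg/L
AUC = C0/ke = 3.89205/0.139
AUC = 28 mg*hr/L


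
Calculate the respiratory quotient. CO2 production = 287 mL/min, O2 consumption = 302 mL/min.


RQ = VCO2 / VO2
RQ = 287 / 302
RQ = 0.9503


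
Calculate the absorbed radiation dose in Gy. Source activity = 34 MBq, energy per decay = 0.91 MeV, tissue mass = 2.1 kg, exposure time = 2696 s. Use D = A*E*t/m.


A = 34 MBq = 3.4000e+07 Bq
E = 0.91 MeV = 1.45782e-13 J
D = A*E*t/m = 3.4000e+07*1.45782e-13*2696/2.1
D = 0.006363 Gy


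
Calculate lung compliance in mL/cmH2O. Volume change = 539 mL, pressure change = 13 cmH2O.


C = dV / dP
C = 539 / 13
C = 41.46 mL/cmH2O


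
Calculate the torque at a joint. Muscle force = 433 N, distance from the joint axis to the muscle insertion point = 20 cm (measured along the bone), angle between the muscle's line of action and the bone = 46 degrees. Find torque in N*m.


Torque = F * d * sin(theta)   (moment arm = d*sin(theta))
d = 20 cm = 0.2 m
Torque = 433 * 0.2 * sin(46)
Torque = 62.29 N*m


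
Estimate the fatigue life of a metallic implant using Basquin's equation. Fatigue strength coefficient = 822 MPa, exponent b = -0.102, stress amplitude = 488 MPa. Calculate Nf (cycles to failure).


sigma_a = sigma_f' * (2Nf)^b
2Nf = (sigma_a/sigma_f')^(1/b)
2Nf = (488/822)^(1/-0.102)
2Nf = 166.00364
Nf = 83


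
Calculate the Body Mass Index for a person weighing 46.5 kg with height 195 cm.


BMI = weight / height^2
height = 195 cm = 1.95 m
BMI = 46.5 / 1.95^2
BMI = 12.23 kg/m^2


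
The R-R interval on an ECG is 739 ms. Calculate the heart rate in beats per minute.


HR = 60 / RR_interval(s)
RR = 739 ms = 0.739 s
HR = 60 / 0.739 = 81.19 bpm


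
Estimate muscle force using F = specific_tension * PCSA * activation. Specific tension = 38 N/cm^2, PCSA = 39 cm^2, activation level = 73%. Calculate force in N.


F = sigma * PCSA * activation
F = 38 * 39 * 0.73
F = 1082 N


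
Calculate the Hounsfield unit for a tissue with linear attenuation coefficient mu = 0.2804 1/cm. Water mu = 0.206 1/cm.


HU = ((mu_tissue - mu_water) / mu_water) * 1000
HU = ((0.2804 - 0.206) / 0.206) * 1000
HU = 361.2


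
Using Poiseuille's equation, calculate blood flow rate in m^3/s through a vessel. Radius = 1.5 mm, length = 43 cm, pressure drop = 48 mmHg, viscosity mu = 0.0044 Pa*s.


Q = pi*r^4*dP / (8*mu*L)
r = 0.0015 m, L = 0.43 m
dP = 48 mmHg = 6399.456 Pa
Q = 6.7243e-06 m^3/s
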